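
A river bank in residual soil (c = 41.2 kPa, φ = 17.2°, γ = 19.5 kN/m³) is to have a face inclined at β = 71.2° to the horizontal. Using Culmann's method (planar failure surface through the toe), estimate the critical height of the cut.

Culmann's analysis gives the critical failure plane at α_cr = (β + φ)/2 = (71.2 + 17.2)/2 = 44.2°, and the critical height
H_c = (4c/γ) · sinβ cosφ / [1 − cos(β − φ)]
    = (4·41.2/19.5) · sin71.2°·cos17.2° / [1 − cos(54.0°)]
    = 8.451 · 0.9466·0.9553 / [1 − 0.5878]
    = 8.451 · 0.9043 / 0.4122
    = 18.54 m

H_c = 18.54 m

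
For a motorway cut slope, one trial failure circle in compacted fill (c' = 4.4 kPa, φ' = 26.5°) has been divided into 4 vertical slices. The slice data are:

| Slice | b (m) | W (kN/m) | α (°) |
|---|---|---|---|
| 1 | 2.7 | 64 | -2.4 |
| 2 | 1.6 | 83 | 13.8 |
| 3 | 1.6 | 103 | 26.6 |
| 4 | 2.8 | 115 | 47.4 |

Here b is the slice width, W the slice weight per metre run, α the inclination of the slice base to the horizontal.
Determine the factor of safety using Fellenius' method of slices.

FS = 1.37

Ordinary method of slices: FS = Σ[c'·Δl_i + (W_i cosα_i)·tanφ'] / Σ W_i sinα_i, with Δl_i = b_i / cosα_i.
Slice 1: Δl = 2.7/cos(-2.4°) = 2.702 m; N'_1 = 64·cos(-2.4°) = 63.9; c'Δl = 11.89; W sinα = -2.7
Slice 2: Δl = 1.6/cos13.8° = 1.648 m; N'_2 = 83·cos13.8° = 80.6; c'Δl = 7.25; W sinα = 19.8
Slice 3: Δl = 1.6/cos26.6° = 1.789 m; N'_3 = 103·cos26.6° = 92.1; c'Δl = 7.87; W sinα = 46.1
Slice 4: Δl = 2.8/cos47.4° = 4.137 m; N'_4 = 115·cos47.4° = 77.8; c'Δl = 18.20; W sinα = 84.7
Σc'Δl = 45.2 kN/m; ΣN' = 314.5 kN/m; ΣW sinα = 147.9 kN/m
Resisting = 45.2 + 314.5·tan26.5° = 45.2 + 156.8 = 202.0 kN/m
FS = 202.0 / 147.9 = 1.366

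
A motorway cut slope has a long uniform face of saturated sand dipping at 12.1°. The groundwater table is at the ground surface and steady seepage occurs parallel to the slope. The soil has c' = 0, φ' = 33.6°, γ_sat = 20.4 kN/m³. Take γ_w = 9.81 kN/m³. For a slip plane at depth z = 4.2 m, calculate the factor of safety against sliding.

FS = 1.61

With seepage parallel to the slope and the water table at the surface, the effective normal stress on the slip plane uses the buoyant unit weight γ' = γ_sat − γ_w while the driving shear stress uses γ_sat:
FS = [c' + γ' z cos²β tanφ'] / [γ_sat z sinβ cosβ]
(For c' = 0 this reduces to FS = (γ'/γ_sat)·tanφ'/tanβ.)
γ' = 20.4 − 9.81 = 10.59 kN/m³
Numerator = 0.0 + 10.59·4.2·cos²12.1°·tan33.6° = 0.0 + 10.59·4.2·0.9561·0.6644 = 28.253 kPa
Denominator = 20.4·4.2·sin12.1°·cos12.1° = 20.4·4.2·0.2096·0.9778 = 17.561 kPa
FS = 28.253 / 17.561 = 1.609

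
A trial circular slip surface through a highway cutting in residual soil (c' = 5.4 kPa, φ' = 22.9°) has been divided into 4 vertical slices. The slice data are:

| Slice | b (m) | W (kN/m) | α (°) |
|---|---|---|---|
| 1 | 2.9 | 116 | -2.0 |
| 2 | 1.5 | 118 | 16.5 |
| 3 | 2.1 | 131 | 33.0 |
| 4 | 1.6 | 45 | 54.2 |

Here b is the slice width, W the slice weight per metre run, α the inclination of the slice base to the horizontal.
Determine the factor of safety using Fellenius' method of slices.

Ordinary method of slices: FS = Σ[c'·Δl_i + (W_i cosα_i)·tanφ'] / Σ W_i sinα_i, with Δl_i = b_i / cosα_i.
Slice 1: Δl = 2.9/cos(-2.0°) = 2.902 m; N'_1 = 116·cos(-2.0°) = 115.9; c'Δl = 15.67; W sinα = -4.0
Slice 2: Δl = 1.5/cos16.5° = 1.564 m; N'_2 = 118·cos16.5° = 113.1; c'Δl = 8.45; W sinα = 33.5
Slice 3: Δl = 2.1/cos33.0° = 2.504 m; N'_3 = 131·cos33.0° = 109.9; c'Δl = 13.52; W sinα = 71.3
Slice 4: Δl = 1.6/cos54.2° = 2.735 m; N'_4 = 45·cos54.2° = 26.3; c'Δl = 14.77; W sinα = 36.5
Σc'Δl = 52.4 kN/m; ΣN' = 365.3 kN/m; ΣW sinα = 137.3 kN/m
Resisting = 52.4 + 365.3·tan22.9° = 52.4 + 154.3 = 206.7 kN/m
FS = 206.7 / 137.3 = 1.505

FS = 1.51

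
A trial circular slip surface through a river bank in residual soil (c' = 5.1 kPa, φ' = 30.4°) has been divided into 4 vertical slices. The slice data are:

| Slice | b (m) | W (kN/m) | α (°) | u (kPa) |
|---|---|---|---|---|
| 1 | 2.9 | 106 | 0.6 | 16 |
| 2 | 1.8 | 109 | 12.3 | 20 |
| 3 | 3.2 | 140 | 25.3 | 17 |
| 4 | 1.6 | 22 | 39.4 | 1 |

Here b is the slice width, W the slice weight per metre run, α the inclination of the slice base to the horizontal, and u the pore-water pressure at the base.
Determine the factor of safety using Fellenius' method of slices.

FS = 1.80

Ordinary method of slices: FS = Σ[c'·Δl_i + (W_i cosα_i − u_i·Δl_i)·tanφ'] / Σ W_i sinα_i, with Δl_i = b_i / cosα_i.
Slice 1: Δl = 2.9/cos0.6° = 2.900 m; N'_1 = 106·cos0.6° − 16·2.900 = 59.6; c'Δl = 14.79; W sinα = 1.1
Slice 2: Δl = 1.8/cos12.3° = 1.842 m; N'_2 = 109·cos12.3° − 20·1.842 = 69.7; c'Δl = 9.40; W sinα = 23.2
Slice 3: Δl = 3.2/cos25.3° = 3.539 m; N'_3 = 140·cos25.3° − 17·3.539 = 66.4; c'Δl = 18.05; W sinα = 59.8
Slice 4: Δl = 1.6/cos39.4° = 2.071 m; N'_4 = 22·cos39.4° − 1·2.071 = 14.9; c'Δl = 10.56; W sinα = 14.0
Σc'Δl = 52.8 kN/m; ΣN' = 210.6 kN/m; ΣW sinα = 98.1 kN/m
Resisting = 52.8 + 210.6·tan30.4° = 52.8 + 123.5 = 176.3 kN/m
FS = 176.3 / 98.1 = 1.797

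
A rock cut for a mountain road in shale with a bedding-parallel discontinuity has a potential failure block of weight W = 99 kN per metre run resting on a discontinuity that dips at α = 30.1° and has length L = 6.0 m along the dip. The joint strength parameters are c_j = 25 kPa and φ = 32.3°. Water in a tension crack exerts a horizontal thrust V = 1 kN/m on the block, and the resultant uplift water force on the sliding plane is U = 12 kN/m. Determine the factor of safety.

Resolving the block weight along and normal to the plane and applying the Mohr–Coulomb strength on the joint:
N' = W cosα − U − V sinα = 99·cos30.1° − 12 − 1·sin30.1° = 73.1 kN/m
Driving force T = W sinα + V cosα = 99·sin30.1° + 1·cos30.1° = 50.5 kN/m
Resisting force R = c_j·L + N'·tanφ = 25·6.0 + 73.1·tan32.3° = 150.0 + 46.2 = 196.2 kN/m
FS = R / T = 196.2 / 50.5 = 3.885

FS = 3.88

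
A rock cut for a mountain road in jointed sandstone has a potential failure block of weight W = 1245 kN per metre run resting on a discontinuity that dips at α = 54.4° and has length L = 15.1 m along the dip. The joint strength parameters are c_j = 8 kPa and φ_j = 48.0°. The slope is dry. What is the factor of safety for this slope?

FS = 0.91

Resolving the block weight along and normal to the plane and applying the Mohr–Coulomb strength on the joint:
N' = W cosα = 1245·cos54.4° = 724.7 kN/m
Driving force T = W sinα = 1245·sin54.4° = 1012.3 kN/m
Resisting force R = c_j·L + N'·tanφ_j = 8·15.1 + 724.7·tan48.0° = 120.8 + 804.9 = 925.7 kN/m
FS = R / T = 925.7 / 1012.3 = 0.914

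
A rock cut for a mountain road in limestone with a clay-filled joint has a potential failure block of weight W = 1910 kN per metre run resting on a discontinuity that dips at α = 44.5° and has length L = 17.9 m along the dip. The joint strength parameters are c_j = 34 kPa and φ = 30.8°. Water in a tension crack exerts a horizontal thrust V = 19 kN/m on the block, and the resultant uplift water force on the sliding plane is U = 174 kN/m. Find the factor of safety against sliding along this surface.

FS = 0.97

Resolving the block weight along and normal to the plane and applying the Mohr–Coulomb strength on the joint:
N' = W cosα − U − V sinα = 1910·cos44.5° − 174 − 19·sin44.5° = 1175.0 kN/m
Driving force T = W sinα + V cosα = 1910·sin44.5° + 19·cos44.5° = 1352.3 kN/m
Resisting force R = c_j·L + N'·tanφ = 34·17.9 + 1175.0·tan30.8° = 608.6 + 700.4 = 1309.0 kN/m
FS = R / T = 1309.0 / 1352.3 = 0.968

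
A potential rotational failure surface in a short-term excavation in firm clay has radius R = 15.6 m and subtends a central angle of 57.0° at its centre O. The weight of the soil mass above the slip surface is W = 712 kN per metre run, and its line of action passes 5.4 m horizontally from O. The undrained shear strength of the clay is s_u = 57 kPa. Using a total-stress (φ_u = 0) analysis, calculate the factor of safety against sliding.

Taking moments about the centre O, the resisting moment is provided by the undrained shear strength acting along the arc:
Arc length L_a = R·θ = 15.6·(57.0°·π/180) = 15.6·0.9948 = 15.52 m
M_R = s_u·L_a·R = 57·15.52·15.6 = 13799.9 kN·m/m
M_D = W·d = 712·5.4 = 3844.8 kN·m/m
FS = M_R / M_D = 13799.9 / 3844.8 = 3.589

FS = 3.59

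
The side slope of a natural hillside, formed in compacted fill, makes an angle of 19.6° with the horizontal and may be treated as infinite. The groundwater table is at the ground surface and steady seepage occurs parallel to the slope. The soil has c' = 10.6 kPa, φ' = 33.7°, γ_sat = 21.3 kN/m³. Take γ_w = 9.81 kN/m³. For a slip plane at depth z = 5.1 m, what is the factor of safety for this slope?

With seepage parallel to the slope and the water table at the surface, the effective normal stress on the slip plane uses the buoyant unit weight γ' = γ_sat − γ_w while the driving shear stress uses γ_sat:
FS = [c' + γ' z cos²β tanφ'] / [γ_sat z sinβ cosβ]
γ' = 21.3 − 9.81 = 11.49 kN/m³
Numerator = 10.6 + 11.49·5.1·cos²19.6°·tan33.7° = 10.6 + 11.49·5.1·0.8875·0.6669 = 45.283 kPa
Denominator = 21.3·5.1·sin19.6°·cos19.6° = 21.3·5.1·0.3355·0.9421 = 34.329 kPa
FS = 45.283 / 34.329 = 1.319

FS = 1.32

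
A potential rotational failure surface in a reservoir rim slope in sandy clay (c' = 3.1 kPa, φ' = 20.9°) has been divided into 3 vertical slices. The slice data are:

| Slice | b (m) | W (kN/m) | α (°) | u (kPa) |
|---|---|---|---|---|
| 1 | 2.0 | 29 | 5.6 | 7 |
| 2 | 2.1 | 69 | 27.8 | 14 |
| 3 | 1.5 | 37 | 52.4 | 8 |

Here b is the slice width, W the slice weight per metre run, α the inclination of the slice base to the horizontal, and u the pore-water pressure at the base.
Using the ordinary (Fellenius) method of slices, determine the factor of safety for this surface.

Ordinary method of slices: FS = Σ[c'·Δl_i + (W_i cosα_i − u_i·Δl_i)·tanφ'] / Σ W_i sinα_i, with Δl_i = b_i / cosα_i.
Slice 1: Δl = 2.0/cos5.6° = 2.010 m; N'_1 = 29·cos5.6° − 7·2.010 = 14.8; c'Δl = 6.23; W sinα = 2.8
Slice 2: Δl = 2.1/cos27.8° = 2.374 m; N'_2 = 69·cos27.8° − 14·2.374 = 27.8; c'Δl = 7.36; W sinα = 32.2
Slice 3: Δl = 1.5/cos52.4° = 2.458 m; N'_3 = 37·cos52.4° − 8·2.458 = 2.9; c'Δl = 7.62; W sinα = 29.3
Σc'Δl = 21.2 kN/m; ΣN' = 45.5 kN/m; ΣW sinα = 64.3 kN/m
Resisting = 21.2 + 45.5·tan20.9° = 21.2 + 17.4 = 38.6 kN/m
FS = 38.6 / 64.3 = 0.600

FS = 0.60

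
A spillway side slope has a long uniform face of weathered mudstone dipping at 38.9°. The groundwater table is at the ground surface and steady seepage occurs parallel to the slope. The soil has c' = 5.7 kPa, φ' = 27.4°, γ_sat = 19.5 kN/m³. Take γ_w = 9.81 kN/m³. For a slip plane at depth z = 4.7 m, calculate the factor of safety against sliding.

FS = 0.45

With seepage parallel to the slope and the water table at the surface, the effective normal stress on the slip plane uses the buoyant unit weight γ' = γ_sat − γ_w while the driving shear stress uses γ_sat:
FS = [c' + γ' z cos²β tanφ'] / [γ_sat z sinβ cosβ]
γ' = 19.5 − 9.81 = 9.69 kN/m³
Numerator = 5.7 + 9.69·4.7·cos²38.9°·tan27.4° = 5.7 + 9.69·4.7·0.6057·0.5184 = 19.998 kPa
Denominator = 19.5·4.7·sin38.9°·cos38.9° = 19.5·4.7·0.6280·0.7782 = 44.790 kPa
FS = 19.998 / 44.790 = 0.446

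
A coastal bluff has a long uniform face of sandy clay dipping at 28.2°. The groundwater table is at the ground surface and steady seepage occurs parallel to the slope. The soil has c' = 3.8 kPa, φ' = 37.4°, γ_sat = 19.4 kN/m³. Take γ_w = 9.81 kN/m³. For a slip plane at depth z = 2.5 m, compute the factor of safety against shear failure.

FS = 0.89

With seepage parallel to the slope and the water table at the surface, the effective normal stress on the slip plane uses the buoyant unit weight γ' = γ_sat − γ_w while the driving shear stress uses γ_sat:
FS = [c' + γ' z cos²β tanφ'] / [γ_sat z sinβ cosβ]
γ' = 19.4 − 9.81 = 9.59 kN/m³
Numerator = 3.8 + 9.59·2.5·cos²28.2°·tan37.4° = 3.8 + 9.59·2.5·0.7767·0.7646 = 18.037 kPa
Denominator = 19.4·2.5·sin28.2°·cos28.2° = 19.4·2.5·0.4726·0.8813 = 20.198 kPa
FS = 18.037 / 20.198 = 0.893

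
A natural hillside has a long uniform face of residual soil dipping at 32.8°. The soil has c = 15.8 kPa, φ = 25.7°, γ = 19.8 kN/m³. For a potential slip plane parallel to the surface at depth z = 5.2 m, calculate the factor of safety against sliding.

FS = 1.08

For an infinite slope with a slip plane parallel to the surface (no pore pressure): FS = [c + γz cos²β tanφ] / [γz sinβ cosβ].
γz = 19.8·5.2 = 102.96 kN/m²
Numerator = 15.8 + 102.96·cos²32.8°·tan25.7° = 15.8 + 102.96·0.7066·0.4813 = 50.811 kPa
Denominator = 102.96·sin32.8°·cos32.8° = 102.96·0.5417·0.8406 = 46.882 kPa
FS = 50.811 / 46.882 = 1.084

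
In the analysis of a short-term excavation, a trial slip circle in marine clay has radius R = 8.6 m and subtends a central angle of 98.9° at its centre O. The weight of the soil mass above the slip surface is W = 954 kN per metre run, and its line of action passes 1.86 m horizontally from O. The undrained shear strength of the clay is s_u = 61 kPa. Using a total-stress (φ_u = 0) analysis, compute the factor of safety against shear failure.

FS = 4.39

Taking moments about the centre O, the resisting moment is provided by the undrained shear strength acting along the arc:
Arc length L_a = R·θ = 8.6·(98.9°·π/180) = 8.6·1.7261 = 14.84 m
M_R = s_u·L_a·R = 61·14.84·8.6 = 7787.5 kN·m/m
M_D = W·d = 954·1.86 = 1774.4 kN·m/m
FS = M_R / M_D = 7787.5 / 1774.4 = 4.389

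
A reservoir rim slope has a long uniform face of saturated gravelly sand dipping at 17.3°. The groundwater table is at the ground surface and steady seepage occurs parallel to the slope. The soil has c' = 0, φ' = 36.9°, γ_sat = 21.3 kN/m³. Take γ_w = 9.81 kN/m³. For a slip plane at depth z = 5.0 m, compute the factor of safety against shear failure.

FS = 1.30

With seepage parallel to the slope and the water table at the surface, the effective normal stress on the slip plane uses the buoyant unit weight γ' = γ_sat − γ_w while the driving shear stress uses γ_sat:
FS = [c' + γ' z cos²β tanφ'] / [γ_sat z sinβ cosβ]
(For c' = 0 this reduces to FS = (γ'/γ_sat)·tanφ'/tanβ.)
γ' = 21.3 − 9.81 = 11.49 kN/m³
Numerator = 0.0 + 11.49·5.0·cos²17.3°·tan36.9° = 0.0 + 11.49·5.0·0.9116·0.7508 = 39.320 kPa
Denominator = 21.3·5.0·sin17.3°·cos17.3° = 21.3·5.0·0.2974·0.9548 = 30.238 kPa
FS = 39.320 / 30.238 = 1.300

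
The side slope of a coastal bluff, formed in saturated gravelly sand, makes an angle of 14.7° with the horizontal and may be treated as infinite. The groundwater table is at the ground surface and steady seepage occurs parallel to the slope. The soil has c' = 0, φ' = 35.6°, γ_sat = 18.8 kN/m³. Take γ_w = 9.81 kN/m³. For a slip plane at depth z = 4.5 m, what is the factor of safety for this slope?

FS = 1.30

With seepage parallel to the slope and the water table at the surface, the effective normal stress on the slip plane uses the buoyant unit weight γ' = γ_sat − γ_w while the driving shear stress uses γ_sat:
FS = [c' + γ' z cos²β tanφ'] / [γ_sat z sinβ cosβ]
(For c' = 0 this reduces to FS = (γ'/γ_sat)·tanφ'/tanβ.)
γ' = 18.8 − 9.81 = 8.99 kN/m³
Numerator = 0.0 + 8.99·4.5·cos²14.7°·tan35.6° = 0.0 + 8.99·4.5·0.9356·0.7159 = 27.098 kPa
Denominator = 18.8·4.5·sin14.7°·cos14.7° = 18.8·4.5·0.2538·0.9673 = 20.765 kPa
FS = 27.098 / 20.765 = 1.305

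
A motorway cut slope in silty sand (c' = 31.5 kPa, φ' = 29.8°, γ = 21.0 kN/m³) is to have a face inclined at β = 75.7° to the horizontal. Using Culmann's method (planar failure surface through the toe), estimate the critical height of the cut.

H_c = 16.59 m

Culmann's analysis gives the critical failure plane at α_cr = (β + φ')/2 = (75.7 + 29.8)/2 = 52.8°, and the critical height
H_c = (4c'/γ) · sinβ cosφ' / [1 − cos(β − φ')]
    = (4·31.5/21.0) · sin75.7°·cos29.8° / [1 − cos(45.9°)]
    = 6.000 · 0.9690·0.8678 / [1 − 0.6959]
    = 6.000 · 0.8409 / 0.3041
    = 16.59 m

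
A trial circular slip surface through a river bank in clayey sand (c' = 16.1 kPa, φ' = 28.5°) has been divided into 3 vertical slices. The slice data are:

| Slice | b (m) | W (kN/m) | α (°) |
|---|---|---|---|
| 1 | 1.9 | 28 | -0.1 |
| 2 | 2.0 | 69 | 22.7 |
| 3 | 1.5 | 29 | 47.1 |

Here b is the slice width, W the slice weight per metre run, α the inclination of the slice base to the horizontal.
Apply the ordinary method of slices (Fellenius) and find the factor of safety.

Ordinary method of slices: FS = Σ[c'·Δl_i + (W_i cosα_i)·tanφ'] / Σ W_i sinα_i, with Δl_i = b_i / cosα_i.
Slice 1: Δl = 1.9/cos(-0.1°) = 1.900 m; N'_1 = 28·cos(-0.1°) = 28.0; c'Δl = 30.59; W sinα = -0.0
Slice 2: Δl = 2.0/cos22.7° = 2.168 m; N'_2 = 69·cos22.7° = 63.7; c'Δl = 34.90; W sinα = 26.6
Slice 3: Δl = 1.5/cos47.1° = 2.204 m; N'_3 = 29·cos47.1° = 19.7; c'Δl = 35.48; W sinα = 21.2
Σc'Δl = 101.0 kN/m; ΣN' = 111.4 kN/m; ΣW sinα = 47.8 kN/m
Resisting = 101.0 + 111.4·tan28.5° = 101.0 + 60.5 = 161.5 kN/m
FS = 161.5 / 47.8 = 3.376

FS = 3.38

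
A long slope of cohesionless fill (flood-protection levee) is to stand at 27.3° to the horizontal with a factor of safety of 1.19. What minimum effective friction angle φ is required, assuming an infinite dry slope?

FS = tanφ/tanβ ⇒ tanφ = FS · tanβ = 1.19 · tan27.3° = 0.6142
φ = arctan(0.6142) = 31.56°

φ = 31.6°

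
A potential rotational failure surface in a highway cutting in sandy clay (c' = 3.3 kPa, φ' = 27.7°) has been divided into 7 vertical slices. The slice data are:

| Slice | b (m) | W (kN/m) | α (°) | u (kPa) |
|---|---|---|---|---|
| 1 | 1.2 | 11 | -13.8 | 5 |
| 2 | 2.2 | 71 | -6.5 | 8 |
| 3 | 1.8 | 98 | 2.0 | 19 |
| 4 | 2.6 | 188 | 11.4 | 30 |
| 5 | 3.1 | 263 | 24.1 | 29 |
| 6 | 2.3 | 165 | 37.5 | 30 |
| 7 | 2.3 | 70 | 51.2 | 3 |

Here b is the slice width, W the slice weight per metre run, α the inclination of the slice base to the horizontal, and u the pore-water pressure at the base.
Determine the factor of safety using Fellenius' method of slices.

Ordinary method of slices: FS = Σ[c'·Δl_i + (W_i cosα_i − u_i·Δl_i)·tanφ'] / Σ W_i sinα_i, with Δl_i = b_i / cosα_i.
Slice 1: Δl = 1.2/cos(-13.8°) = 1.236 m; N'_1 = 11·cos(-13.8°) − 5·1.236 = 4.5; c'Δl = 4.08; W sinα = -2.6
Slice 2: Δl = 2.2/cos(-6.5°) = 2.214 m; N'_2 = 71·cos(-6.5°) − 8·2.214 = 52.8; c'Δl = 7.31; W sinα = -8.0
Slice 3: Δl = 1.8/cos2.0° = 1.801 m; N'_3 = 98·cos2.0° − 19·1.801 = 63.7; c'Δl = 5.94; W sinα = 3.4
Slice 4: Δl = 2.6/cos11.4° = 2.652 m; N'_4 = 188·cos11.4° − 30·2.652 = 104.7; c'Δl = 8.75; W sinα = 37.2
Slice 5: Δl = 3.1/cos24.1° = 3.396 m; N'_5 = 263·cos24.1° − 29·3.396 = 141.6; c'Δl = 11.21; W sinα = 107.4
Slice 6: Δl = 2.3/cos37.5° = 2.899 m; N'_6 = 165·cos37.5° − 30·2.899 = 43.9; c'Δl = 9.57; W sinα = 100.4
Slice 7: Δl = 2.3/cos51.2° = 3.671 m; N'_7 = 70·cos51.2° − 3·3.671 = 32.9; c'Δl = 12.11; W sinα = 54.6
Σc'Δl = 59.0 kN/m; ΣN' = 444.1 kN/m; ΣW sinα = 292.3 kN/m
Resisting = 59.0 + 444.1·tan27.7° = 59.0 + 233.2 = 292.1 kN/m
FS = 292.1 / 292.3 = 0.999

FS = 1.00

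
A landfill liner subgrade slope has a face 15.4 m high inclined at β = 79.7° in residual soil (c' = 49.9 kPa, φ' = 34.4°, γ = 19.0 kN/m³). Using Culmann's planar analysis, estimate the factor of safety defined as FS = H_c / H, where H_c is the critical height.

H_c = (4c'/γ) · sinβ cosφ' / [1 − cos(β − φ')]
    = (4·49.9/19.0) · sin79.7°·cos34.4° / [1 − cos45.3°]
    = 10.505 · 0.8118 / 0.2966 = 28.75 m
FS = H_c / H = 28.75 / 15.4 = 1.867

FS = 1.87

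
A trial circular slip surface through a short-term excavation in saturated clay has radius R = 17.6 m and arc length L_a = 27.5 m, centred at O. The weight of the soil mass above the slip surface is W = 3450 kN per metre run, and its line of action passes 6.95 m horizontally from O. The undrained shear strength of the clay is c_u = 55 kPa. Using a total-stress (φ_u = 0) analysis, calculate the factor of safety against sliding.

FS = 1.11

Taking moments about the centre O, the resisting moment is provided by the undrained shear strength acting along the arc:
M_R = c_u·L_a·R = 55·27.50·17.6 = 26620.0 kN·m/m
M_D = W·d = 3450·6.95 = 23977.5 kN·m/m
FS = M_R / M_D = 26620.0 / 23977.5 = 1.110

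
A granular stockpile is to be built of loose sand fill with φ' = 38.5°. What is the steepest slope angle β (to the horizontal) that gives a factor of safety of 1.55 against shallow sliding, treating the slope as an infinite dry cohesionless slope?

For an infinite dry cohesionless slope FS = tanφ'/tanβ, so tanβ = tanφ' / FS.
tanβ = tan38.5° / 1.55 = 0.7954 / 1.55 = 0.5132
β = arctan(0.5132) = 27.17°

β = 27.2°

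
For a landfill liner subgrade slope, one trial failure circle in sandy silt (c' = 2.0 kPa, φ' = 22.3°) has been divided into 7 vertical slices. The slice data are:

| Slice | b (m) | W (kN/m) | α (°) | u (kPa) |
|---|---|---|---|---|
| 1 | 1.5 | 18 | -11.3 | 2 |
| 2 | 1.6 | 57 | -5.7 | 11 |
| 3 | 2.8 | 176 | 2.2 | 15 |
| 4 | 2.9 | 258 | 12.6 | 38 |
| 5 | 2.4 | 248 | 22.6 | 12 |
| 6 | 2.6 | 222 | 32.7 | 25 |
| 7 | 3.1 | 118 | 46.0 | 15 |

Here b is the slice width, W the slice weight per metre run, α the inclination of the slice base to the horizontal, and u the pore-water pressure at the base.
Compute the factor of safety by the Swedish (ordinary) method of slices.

Ordinary method of slices: FS = Σ[c'·Δl_i + (W_i cosα_i − u_i·Δl_i)·tanφ'] / Σ W_i sinα_i, with Δl_i = b_i / cosα_i.
Slice 1: Δl = 1.5/cos(-11.3°) = 1.530 m; N'_1 = 18·cos(-11.3°) − 2·1.530 = 14.6; c'Δl = 3.06; W sinα = -3.5
Slice 2: Δl = 1.6/cos(-5.7°) = 1.608 m; N'_2 = 57·cos(-5.7°) − 11·1.608 = 39.0; c'Δl = 3.22; W sinα = -5.7
Slice 3: Δl = 2.8/cos2.2° = 2.802 m; N'_3 = 176·cos2.2° − 15·2.802 = 133.8; c'Δl = 5.60; W sinα = 6.8
Slice 4: Δl = 2.9/cos12.6° = 2.972 m; N'_4 = 258·cos12.6° − 38·2.972 = 138.9; c'Δl = 5.94; W sinα = 56.3
Slice 5: Δl = 2.4/cos22.6° = 2.600 m; N'_5 = 248·cos22.6° − 12·2.600 = 197.8; c'Δl = 5.20; W sinα = 95.3
Slice 6: Δl = 2.6/cos32.7° = 3.090 m; N'_6 = 222·cos32.7° − 25·3.090 = 109.6; c'Δl = 6.18; W sinα = 119.9
Slice 7: Δl = 3.1/cos46.0° = 4.463 m; N'_7 = 118·cos46.0° − 15·4.463 = 15.0; c'Δl = 8.93; W sinα = 84.9
Σc'Δl = 38.1 kN/m; ΣN' = 648.7 kN/m; ΣW sinα = 354.0 kN/m
Resisting = 38.1 + 648.7·tan22.3° = 38.1 + 266.0 = 304.2 kN/m
FS = 304.2 / 354.0 = 0.859

FS = 0.86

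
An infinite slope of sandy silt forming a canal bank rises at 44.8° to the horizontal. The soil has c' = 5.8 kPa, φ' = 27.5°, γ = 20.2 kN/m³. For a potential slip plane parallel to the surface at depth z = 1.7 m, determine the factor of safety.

For an infinite slope with a slip plane parallel to the surface (no pore pressure): FS = [c' + γz cos²β tanφ'] / [γz sinβ cosβ].
γz = 20.2·1.7 = 34.34 kN/m²
Numerator = 5.8 + 34.34·cos²44.8°·tan27.5° = 5.8 + 34.34·0.5035·0.5206 = 14.801 kPa
Denominator = 34.34·sin44.8°·cos44.8° = 34.34·0.7046·0.7096 = 17.170 kPa
FS = 14.801 / 17.170 = 0.862

FS = 0.86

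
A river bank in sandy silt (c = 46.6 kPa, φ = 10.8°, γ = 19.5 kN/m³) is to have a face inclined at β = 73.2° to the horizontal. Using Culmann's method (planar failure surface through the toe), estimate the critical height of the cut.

H_c = 16.75 m

Culmann's analysis gives the critical failure plane at α_cr = (β + φ)/2 = (73.2 + 10.8)/2 = 42.0°, and the critical height
H_c = (4c/γ) · sinβ cosφ / [1 − cos(β − φ)]
    = (4·46.6/19.5) · sin73.2°·cos10.8° / [1 − cos(62.4°)]
    = 9.559 · 0.9573·0.9823 / [1 − 0.4633]
    = 9.559 · 0.9404 / 0.5367
    = 16.75 m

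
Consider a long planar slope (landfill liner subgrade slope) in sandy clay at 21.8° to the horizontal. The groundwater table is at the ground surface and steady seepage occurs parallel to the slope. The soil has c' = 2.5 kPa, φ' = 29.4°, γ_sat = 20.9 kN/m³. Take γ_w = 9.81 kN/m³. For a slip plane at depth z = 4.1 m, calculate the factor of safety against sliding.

With seepage parallel to the slope and the water table at the surface, the effective normal stress on the slip plane uses the buoyant unit weight γ' = γ_sat − γ_w while the driving shear stress uses γ_sat:
FS = [c' + γ' z cos²β tanφ'] / [γ_sat z sinβ cosβ]
γ' = 20.9 − 9.81 = 11.09 kN/m³
Numerator = 2.5 + 11.09·4.1·cos²21.8°·tan29.4° = 2.5 + 11.09·4.1·0.8621·0.5635 = 24.587 kPa
Denominator = 20.9·4.1·sin21.8°·cos21.8° = 20.9·4.1·0.3714·0.9285 = 29.547 kPa
FS = 24.587 / 29.547 = 0.832

FS = 0.83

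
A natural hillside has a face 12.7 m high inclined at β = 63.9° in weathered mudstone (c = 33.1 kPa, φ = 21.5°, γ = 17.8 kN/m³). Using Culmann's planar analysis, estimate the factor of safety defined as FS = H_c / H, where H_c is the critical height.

H_c = (4c/γ) · sinβ cosφ / [1 − cos(β − φ)]
    = (4·33.1/17.8) · sin63.9°·cos21.5° / [1 − cos42.4°]
    = 7.438 · 0.8355 / 0.2615 = 23.76 m
FS = H_c / H = 23.76 / 12.7 = 1.871

FS = 1.87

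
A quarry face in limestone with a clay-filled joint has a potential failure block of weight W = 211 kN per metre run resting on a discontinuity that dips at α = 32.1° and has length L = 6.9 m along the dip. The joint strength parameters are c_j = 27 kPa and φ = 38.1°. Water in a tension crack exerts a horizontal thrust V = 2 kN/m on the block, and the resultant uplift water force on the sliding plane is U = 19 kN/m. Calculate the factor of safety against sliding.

Resolving the block weight along and normal to the plane and applying the Mohr–Coulomb strength on the joint:
N' = W cosα − U − V sinα = 211·cos32.1° − 19 − 2·sin32.1° = 158.7 kN/m
Driving force T = W sinα + V cosα = 211·sin32.1° + 2·cos32.1° = 113.8 kN/m
Resisting force R = c_j·L + N'·tanφ = 27·6.9 + 158.7·tan38.1° = 186.3 + 124.4 = 310.7 kN/m
FS = R / T = 310.7 / 113.8 = 2.730

FS = 2.73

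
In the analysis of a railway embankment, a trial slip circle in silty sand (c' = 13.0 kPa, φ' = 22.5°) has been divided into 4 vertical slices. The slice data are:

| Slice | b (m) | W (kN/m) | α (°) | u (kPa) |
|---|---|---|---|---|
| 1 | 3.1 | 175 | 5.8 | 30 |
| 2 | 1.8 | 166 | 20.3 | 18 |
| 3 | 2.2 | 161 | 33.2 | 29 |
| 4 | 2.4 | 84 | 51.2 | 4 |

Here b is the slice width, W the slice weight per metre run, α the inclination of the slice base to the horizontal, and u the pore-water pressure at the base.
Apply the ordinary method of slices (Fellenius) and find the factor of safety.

Ordinary method of slices: FS = Σ[c'·Δl_i + (W_i cosα_i − u_i·Δl_i)·tanφ'] / Σ W_i sinα_i, with Δl_i = b_i / cosα_i.
Slice 1: Δl = 3.1/cos5.8° = 3.116 m; N'_1 = 175·cos5.8° − 30·3.116 = 80.6; c'Δl = 40.51; W sinα = 17.7
Slice 2: Δl = 1.8/cos20.3° = 1.919 m; N'_2 = 166·cos20.3° − 18·1.919 = 121.1; c'Δl = 24.95; W sinα = 57.6
Slice 3: Δl = 2.2/cos33.2° = 2.629 m; N'_3 = 161·cos33.2° − 29·2.629 = 58.5; c'Δl = 34.18; W sinα = 88.2
Slice 4: Δl = 2.4/cos51.2° = 3.830 m; N'_4 = 84·cos51.2° − 4·3.830 = 37.3; c'Δl = 49.79; W sinα = 65.5
Σc'Δl = 149.4 kN/m; ΣN' = 297.6 kN/m; ΣW sinα = 228.9 kN/m
Resisting = 149.4 + 297.6·tan22.5° = 149.4 + 123.3 = 272.7 kN/m
FS = 272.7 / 228.9 = 1.191

FS = 1.19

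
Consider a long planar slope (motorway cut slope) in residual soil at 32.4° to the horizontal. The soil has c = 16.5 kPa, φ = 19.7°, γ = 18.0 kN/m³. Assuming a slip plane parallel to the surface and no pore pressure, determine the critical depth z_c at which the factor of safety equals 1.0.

Setting FS = 1.00 in FS = [c + γz cos²β tanφ] / [γz sinβ cosβ] and solving for z:
z = c / [γ cosβ (FS·sinβ − cosβ·tanφ)]
  = 16.5 / [18.0·cos32.4°·(1.00·sin32.4° − cos32.4°·tan19.7°)]
  = 16.5 / [18.0·0.8443·(1.00·0.5358 − 0.8443·0.3581)]
  = 16.5 / 3.5489 = 4.649 m

z_c = 4.65 m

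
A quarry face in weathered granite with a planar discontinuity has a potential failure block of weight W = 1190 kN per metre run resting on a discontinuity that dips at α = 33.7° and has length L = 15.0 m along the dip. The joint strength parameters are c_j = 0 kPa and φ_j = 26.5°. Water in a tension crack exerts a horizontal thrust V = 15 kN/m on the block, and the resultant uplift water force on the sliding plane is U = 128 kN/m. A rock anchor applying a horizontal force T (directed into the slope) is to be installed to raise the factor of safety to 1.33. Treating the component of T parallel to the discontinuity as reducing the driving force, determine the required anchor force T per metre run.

T = 339 kN/m

Resolving forces along and normal to the sliding plane, with the horizontal anchor force T adding T·sinα to the effective normal force and T·cosα acting up the plane against the driving force:
FS = [c_jL + (W cosα − U − V sinα + T sinα) tanφ_j] / [W sinα + V cosα − T cosα]
Without the anchor: N' = 853.7 kN/m, driving T_d = 672.7 kN/m, resisting R = 0·15.0 + 853.7·tan26.5° = 425.6 kN/m, FS = 0.63.
Setting FS = 1.33 and solving for T:
1.33·(672.7 − T cos33.7°) = 425.6 + T sin33.7°·tan26.5°
T·(sin33.7°·tan26.5° + 1.33·cos33.7°) = 1.33·672.7 − 425.6
T·(0.5548·0.4986 + 1.33·0.8320) = 894.7 − 425.6 = 469.1
T·1.3831 = 469.1
T = 339.2 kN/m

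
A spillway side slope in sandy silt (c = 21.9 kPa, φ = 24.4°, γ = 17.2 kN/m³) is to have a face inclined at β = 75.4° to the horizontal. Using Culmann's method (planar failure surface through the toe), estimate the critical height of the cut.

H_c = 12.11 m

Culmann's analysis gives the critical failure plane at α_cr = (β + φ)/2 = (75.4 + 24.4)/2 = 49.9°, and the critical height
H_c = (4c/γ) · sinβ cosφ / [1 − cos(β − φ)]
    = (4·21.9/17.2) · sin75.4°·cos24.4° / [1 − cos(51.0°)]
    = 5.093 · 0.9677·0.9107 / [1 − 0.6293]
    = 5.093 · 0.8813 / 0.3707
    = 12.11 m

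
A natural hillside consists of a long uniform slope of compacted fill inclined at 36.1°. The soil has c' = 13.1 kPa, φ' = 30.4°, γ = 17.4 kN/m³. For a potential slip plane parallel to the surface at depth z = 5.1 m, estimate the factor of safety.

FS = 1.11

For an infinite slope with a slip plane parallel to the surface (no pore pressure): FS = [c' + γz cos²β tanφ'] / [γz sinβ cosβ].
γz = 17.4·5.1 = 88.74 kN/m²
Numerator = 13.1 + 88.74·cos²36.1°·tan30.4° = 13.1 + 88.74·0.6528·0.5867 = 47.090 kPa
Denominator = 88.74·sin36.1°·cos36.1° = 88.74·0.5892·0.8080 = 42.246 kPa
FS = 47.090 / 42.246 = 1.115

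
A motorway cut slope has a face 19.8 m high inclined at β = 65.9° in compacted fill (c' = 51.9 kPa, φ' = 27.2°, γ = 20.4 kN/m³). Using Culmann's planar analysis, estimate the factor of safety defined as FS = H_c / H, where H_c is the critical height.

H_c = (4c'/γ) · sinβ cosφ' / [1 − cos(β − φ')]
    = (4·51.9/20.4) · sin65.9°·cos27.2° / [1 − cos38.7°]
    = 10.176 · 0.8119 / 0.2196 = 37.63 m
FS = H_c / H = 37.63 / 19.8 = 1.900

FS = 1.90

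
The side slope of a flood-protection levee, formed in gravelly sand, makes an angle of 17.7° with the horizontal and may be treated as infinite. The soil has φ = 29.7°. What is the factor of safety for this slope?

For a dry cohesionless infinite slope the factor of safety is FS = tanφ / tanβ.
FS = tan29.7° / tan17.7° = 0.5704 / 0.3191 = 1.787

FS = 1.79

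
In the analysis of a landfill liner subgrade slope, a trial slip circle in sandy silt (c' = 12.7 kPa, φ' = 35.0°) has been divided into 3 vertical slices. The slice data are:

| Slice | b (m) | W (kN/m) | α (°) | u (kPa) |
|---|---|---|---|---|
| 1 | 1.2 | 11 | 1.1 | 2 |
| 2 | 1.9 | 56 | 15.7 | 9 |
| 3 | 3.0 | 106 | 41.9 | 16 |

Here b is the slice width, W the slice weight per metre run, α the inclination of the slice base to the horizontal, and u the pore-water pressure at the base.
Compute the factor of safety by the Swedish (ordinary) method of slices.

Ordinary method of slices: FS = Σ[c'·Δl_i + (W_i cosα_i − u_i·Δl_i)·tanφ'] / Σ W_i sinα_i, with Δl_i = b_i / cosα_i.
Slice 1: Δl = 1.2/cos1.1° = 1.200 m; N'_1 = 11·cos1.1° − 2·1.200 = 8.6; c'Δl = 15.24; W sinα = 0.2
Slice 2: Δl = 1.9/cos15.7° = 1.974 m; N'_2 = 56·cos15.7° − 9·1.974 = 36.1; c'Δl = 25.07; W sinα = 15.2
Slice 3: Δl = 3.0/cos41.9° = 4.031 m; N'_3 = 106·cos41.9° − 16·4.031 = 14.4; c'Δl = 51.19; W sinα = 70.8
Σc'Δl = 91.5 kN/m; ΣN' = 59.2 kN/m; ΣW sinα = 86.2 kN/m
Resisting = 91.5 + 59.2·tan35.0° = 91.5 + 41.4 = 132.9 kN/m
FS = 132.9 / 86.2 = 1.543

FS = 1.54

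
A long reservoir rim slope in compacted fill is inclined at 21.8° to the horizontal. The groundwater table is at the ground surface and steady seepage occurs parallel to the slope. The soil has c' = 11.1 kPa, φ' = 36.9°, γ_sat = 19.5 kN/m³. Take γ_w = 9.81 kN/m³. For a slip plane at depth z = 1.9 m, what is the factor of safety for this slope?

With seepage parallel to the slope and the water table at the surface, the effective normal stress on the slip plane uses the buoyant unit weight γ' = γ_sat − γ_w while the driving shear stress uses γ_sat:
FS = [c' + γ' z cos²β tanφ'] / [γ_sat z sinβ cosβ]
γ' = 19.5 − 9.81 = 9.69 kN/m³
Numerator = 11.1 + 9.69·1.9·cos²21.8°·tan36.9° = 11.1 + 9.69·1.9·0.8621·0.7508 = 23.017 kPa
Denominator = 19.5·1.9·sin21.8°·cos21.8° = 19.5·1.9·0.3714·0.9285 = 12.775 kPa
FS = 23.017 / 12.775 = 1.802

FS = 1.80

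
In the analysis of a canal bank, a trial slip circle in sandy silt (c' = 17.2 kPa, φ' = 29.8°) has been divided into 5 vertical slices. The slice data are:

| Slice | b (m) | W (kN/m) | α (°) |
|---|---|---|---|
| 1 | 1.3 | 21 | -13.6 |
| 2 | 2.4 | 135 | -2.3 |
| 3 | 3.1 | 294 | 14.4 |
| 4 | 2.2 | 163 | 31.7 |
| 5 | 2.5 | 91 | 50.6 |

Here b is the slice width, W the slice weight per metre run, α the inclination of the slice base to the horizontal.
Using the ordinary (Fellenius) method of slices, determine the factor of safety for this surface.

FS = 2.73

Ordinary method of slices: FS = Σ[c'·Δl_i + (W_i cosα_i)·tanφ'] / Σ W_i sinα_i, with Δl_i = b_i / cosα_i.
Slice 1: Δl = 1.3/cos(-13.6°) = 1.338 m; N'_1 = 21·cos(-13.6°) = 20.4; c'Δl = 23.01; W sinα = -4.9
Slice 2: Δl = 2.4/cos(-2.3°) = 2.402 m; N'_2 = 135·cos(-2.3°) = 134.9; c'Δl = 41.31; W sinα = -5.4
Slice 3: Δl = 3.1/cos14.4° = 3.201 m; N'_3 = 294·cos14.4° = 284.8; c'Δl = 55.05; W sinα = 73.1
Slice 4: Δl = 2.2/cos31.7° = 2.586 m; N'_4 = 163·cos31.7° = 138.7; c'Δl = 44.48; W sinα = 85.7
Slice 5: Δl = 2.5/cos50.6° = 3.939 m; N'_5 = 91·cos50.6° = 57.8; c'Δl = 67.75; W sinα = 70.3
Σc'Δl = 231.6 kN/m; ΣN' = 636.5 kN/m; ΣW sinα = 218.7 kN/m
Resisting = 231.6 + 636.5·tan29.8° = 231.6 + 364.5 = 596.1 kN/m
FS = 596.1 / 218.7 = 2.725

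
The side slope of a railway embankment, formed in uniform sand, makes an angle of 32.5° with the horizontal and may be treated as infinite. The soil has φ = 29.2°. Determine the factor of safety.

For a dry cohesionless infinite slope the factor of safety is FS = tanφ / tanβ.
FS = tan29.2° / tan32.5° = 0.5589 / 0.6371 = 0.877

FS = 0.88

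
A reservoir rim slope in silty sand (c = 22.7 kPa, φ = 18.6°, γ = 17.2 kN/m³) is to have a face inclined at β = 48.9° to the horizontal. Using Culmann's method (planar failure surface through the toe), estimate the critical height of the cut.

Culmann's analysis gives the critical failure plane at α_cr = (β + φ)/2 = (48.9 + 18.6)/2 = 33.8°, and the critical height
H_c = (4c/γ) · sinβ cosφ / [1 − cos(β − φ)]
    = (4·22.7/17.2) · sin48.9°·cos18.6° / [1 − cos(30.3°)]
    = 5.279 · 0.7536·0.9478 / [1 − 0.8634]
    = 5.279 · 0.7142 / 0.1366
    = 27.60 m

H_c = 27.60 m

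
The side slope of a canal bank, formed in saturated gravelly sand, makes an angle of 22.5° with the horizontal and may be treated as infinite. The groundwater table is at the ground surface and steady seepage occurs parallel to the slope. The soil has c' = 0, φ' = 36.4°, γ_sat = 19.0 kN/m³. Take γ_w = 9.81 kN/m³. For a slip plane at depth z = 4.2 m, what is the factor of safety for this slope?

With seepage parallel to the slope and the water table at the surface, the effective normal stress on the slip plane uses the buoyant unit weight γ' = γ_sat − γ_w while the driving shear stress uses γ_sat:
FS = [c' + γ' z cos²β tanφ'] / [γ_sat z sinβ cosβ]
(For c' = 0 this reduces to FS = (γ'/γ_sat)·tanφ'/tanβ.)
γ' = 19.0 − 9.81 = 9.19 kN/m³
Numerator = 0.0 + 9.19·4.2·cos²22.5°·tan36.4° = 0.0 + 9.19·4.2·0.8536·0.7373 = 24.289 kPa
Denominator = 19.0·4.2·sin22.5°·cos22.5° = 19.0·4.2·0.3827·0.9239 = 28.214 kPa
FS = 24.289 / 28.214 = 0.861

FS = 0.86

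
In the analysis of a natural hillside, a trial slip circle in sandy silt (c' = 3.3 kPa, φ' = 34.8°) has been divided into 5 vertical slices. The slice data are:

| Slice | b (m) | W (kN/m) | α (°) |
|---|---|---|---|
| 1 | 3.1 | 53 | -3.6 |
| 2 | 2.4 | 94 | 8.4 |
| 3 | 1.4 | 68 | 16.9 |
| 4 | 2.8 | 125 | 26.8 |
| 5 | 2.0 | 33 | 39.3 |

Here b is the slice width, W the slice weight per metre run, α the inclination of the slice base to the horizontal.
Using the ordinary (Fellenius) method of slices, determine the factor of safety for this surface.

Ordinary method of slices: FS = Σ[c'·Δl_i + (W_i cosα_i)·tanφ'] / Σ W_i sinα_i, with Δl_i = b_i / cosα_i.
Slice 1: Δl = 3.1/cos(-3.6°) = 3.106 m; N'_1 = 53·cos(-3.6°) = 52.9; c'Δl = 10.25; W sinα = -3.3
Slice 2: Δl = 2.4/cos8.4° = 2.426 m; N'_2 = 94·cos8.4° = 93.0; c'Δl = 8.01; W sinα = 13.7
Slice 3: Δl = 1.4/cos16.9° = 1.463 m; N'_3 = 68·cos16.9° = 65.1; c'Δl = 4.83; W sinα = 19.8
Slice 4: Δl = 2.8/cos26.8° = 3.137 m; N'_4 = 125·cos26.8° = 111.6; c'Δl = 10.35; W sinα = 56.4
Slice 5: Δl = 2.0/cos39.3° = 2.585 m; N'_5 = 33·cos39.3° = 25.5; c'Δl = 8.53; W sinα = 20.9
Σc'Δl = 42.0 kN/m; ΣN' = 348.1 kN/m; ΣW sinα = 107.4 kN/m
Resisting = 42.0 + 348.1·tan34.8° = 42.0 + 241.9 = 283.9 kN/m
FS = 283.9 / 107.4 = 2.642

FS = 2.64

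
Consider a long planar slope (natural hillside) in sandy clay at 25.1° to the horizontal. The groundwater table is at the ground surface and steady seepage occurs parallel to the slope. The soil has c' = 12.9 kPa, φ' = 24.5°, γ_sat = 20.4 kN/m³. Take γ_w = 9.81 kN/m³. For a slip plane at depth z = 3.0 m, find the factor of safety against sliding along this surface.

With seepage parallel to the slope and the water table at the surface, the effective normal stress on the slip plane uses the buoyant unit weight γ' = γ_sat − γ_w while the driving shear stress uses γ_sat:
FS = [c' + γ' z cos²β tanφ'] / [γ_sat z sinβ cosβ]
γ' = 20.4 − 9.81 = 10.59 kN/m³
Numerator = 12.9 + 10.59·3.0·cos²25.1°·tan24.5° = 12.9 + 10.59·3.0·0.8201·0.4557 = 24.773 kPa
Denominator = 20.4·3.0·sin25.1°·cos25.1° = 20.4·3.0·0.4242·0.9056 = 23.509 kPa
FS = 24.773 / 23.509 = 1.054

FS = 1.05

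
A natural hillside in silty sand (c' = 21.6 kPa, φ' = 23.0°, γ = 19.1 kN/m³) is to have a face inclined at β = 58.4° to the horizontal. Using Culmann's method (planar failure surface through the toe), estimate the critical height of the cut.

H_c = 19.18 m

Culmann's analysis gives the critical failure plane at α_cr = (β + φ')/2 = (58.4 + 23.0)/2 = 40.7°, and the critical height
H_c = (4c'/γ) · sinβ cosφ' / [1 − cos(β − φ')]
    = (4·21.6/19.1) · sin58.4°·cos23.0° / [1 − cos(35.4°)]
    = 4.524 · 0.8517·0.9205 / [1 − 0.8151]
    = 4.524 · 0.7840 / 0.1849
    = 19.18 m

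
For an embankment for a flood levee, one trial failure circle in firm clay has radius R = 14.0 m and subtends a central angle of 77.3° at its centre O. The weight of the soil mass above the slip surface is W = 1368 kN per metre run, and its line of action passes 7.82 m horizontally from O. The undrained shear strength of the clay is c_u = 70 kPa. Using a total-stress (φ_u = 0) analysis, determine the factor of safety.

Taking moments about the centre O, the resisting moment is provided by the undrained shear strength acting along the arc:
Arc length L_a = R·θ = 14.0·(77.3°·π/180) = 14.0·1.3491 = 18.89 m
M_R = c_u·L_a·R = 70·18.89·14.0 = 18510.2 kN·m/m
M_D = W·d = 1368·7.82 = 10697.8 kN·m/m
FS = M_R / M_D = 18510.2 / 10697.8 = 1.730

FS = 1.73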